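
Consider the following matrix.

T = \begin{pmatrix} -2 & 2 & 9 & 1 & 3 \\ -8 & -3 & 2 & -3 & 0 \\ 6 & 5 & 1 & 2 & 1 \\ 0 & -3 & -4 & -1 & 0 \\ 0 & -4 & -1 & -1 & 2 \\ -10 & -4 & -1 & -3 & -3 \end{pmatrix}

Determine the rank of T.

Row reduce to echelon form.
R2 ← R2 − (4)·R1: [0, -11, -34, -7, -12]
R3 ← R3 + (3)·R1: [0, 11, 28, 5, 10]
R6 ← R6 − (5)·R1: [0, -14, -46, -8, -18]
R3 ← R3 + R2: [0, 0, -6, -2, -2]
R4 ← R4 − (3/11)·R2: [0, 0, 58/11, 10/11, 36/11]
R5 ← R5 − (4/11)·R2: [0, 0, 125/11, 17/11, 70/11]
R6 ← R6 − (14/11)·R2: [0, 0, -30/11, 10/11, -30/11]
R4 ← R4 + (29/33)·R3: [0, 0, 0, -28/33, 50/33]
R5 ← R5 + (125/66)·R3: [0, 0, 0, -74/33, 85/33]
R6 ← R6 − (5/11)·R3: [0, 0, 0, 20/11, -20/11]
R5 ← R5 − (37/14)·R4: [0, 0, 0, 0, -10/7]
R6 ← R6 + (15/7)·R4: [0, 0, 0, 0, 10/7]
R6 ← R6 + R5: [0, 0, 0, 0, 0]
Echelon form has 5 nonzero rows, so rank(T) = 5.

5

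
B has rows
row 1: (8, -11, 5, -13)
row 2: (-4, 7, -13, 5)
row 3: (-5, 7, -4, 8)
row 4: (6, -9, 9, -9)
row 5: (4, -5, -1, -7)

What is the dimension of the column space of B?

2

Row reduce to echelon form.
R2 ← R2 + (1/2)·R1: [0, 3/2, -21/2, -3/2]
R3 ← R3 + (5/8)·R1: [0, 1/8, -7/8, -1/8]
R4 ← R4 − (3/4)·R1: [0, -3/4, 21/4, 3/4]
R5 ← R5 − (1/2)·R1: [0, 1/2, -7/2, -1/2]
R3 ← R3 − (1/12)·R2: [0, 0, 0, 0]
R4 ← R4 + (1/2)·R2: [0, 0, 0, 0]
R5 ← R5 − (1/3)·R2: [0, 0, 0, 0]
Echelon form has 2 nonzero rows, so rank(B) = 2.
The column space has dimension equal to the rank: 2.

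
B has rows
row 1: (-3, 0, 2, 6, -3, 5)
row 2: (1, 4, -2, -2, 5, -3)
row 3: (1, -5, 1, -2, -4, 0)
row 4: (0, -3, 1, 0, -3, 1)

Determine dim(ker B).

Row reduce to echelon form.
R2 ← R2 + (1/3)·R1: [0, 4, -4/3, 0, 4, -4/3]
R3 ← R3 + (1/3)·R1: [0, -5, 5/3, 0, -5, 5/3]
R3 ← R3 + (5/4)·R2: [0, 0, 0, 0, 0, 0]
R4 ← R4 + (3/4)·R2: [0, 0, 0, 0, 0, 0]
2 nonzero rows, so rank(B) = 2.
B has 6 columns; by rank–nullity, nullity = 6 − 2 = 4.

4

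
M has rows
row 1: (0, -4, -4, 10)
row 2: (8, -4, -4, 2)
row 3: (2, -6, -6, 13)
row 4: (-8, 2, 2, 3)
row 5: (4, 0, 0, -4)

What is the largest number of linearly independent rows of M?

2

Row reduce to echelon form.
Swap R1 ↔ R2
R3 ← R3 − (1/4)·R1: [0, -5, -5, 25/2]
R4 ← R4 + R1: [0, -2, -2, 5]
R5 ← R5 − (1/2)·R1: [0, 2, 2, -5]
R3 ← R3 − (5/4)·R2: [0, 0, 0, 0]
R4 ← R4 − (1/2)·R2: [0, 0, 0, 0]
R5 ← R5 + (1/2)·R2: [0, 0, 0, 0]
Echelon form has 2 nonzero rows, so rank(M) = 2.
The rank gives the maximum number of linearly independent rows: 2.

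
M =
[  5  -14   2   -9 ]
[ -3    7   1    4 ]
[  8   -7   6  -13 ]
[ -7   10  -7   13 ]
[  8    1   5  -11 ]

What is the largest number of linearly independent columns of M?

Row reduce to echelon form.
R2 ← R2 + (3/5)·R1: [0, -7/5, 11/5, -7/5]
R3 ← R3 − (8/5)·R1: [0, 77/5, 14/5, 7/5]
R4 ← R4 + (7/5)·R1: [0, -48/5, -21/5, 2/5]
R5 ← R5 − (8/5)·R1: [0, 117/5, 9/5, 17/5]
R3 ← R3 + (11)·R2: [0, 0, 27, -14]
R4 ← R4 − (48/7)·R2: [0, 0, -135/7, 10]
R5 ← R5 + (117/7)·R2: [0, 0, 270/7, -20]
R4 ← R4 + (5/7)·R3: [0, 0, 0, 0]
R5 ← R5 − (10/7)·R3: [0, 0, 0, 0]
Echelon form has 3 nonzero rows, so rank(M) = 3.
The rank gives the maximum number of linearly independent columns: 3.

3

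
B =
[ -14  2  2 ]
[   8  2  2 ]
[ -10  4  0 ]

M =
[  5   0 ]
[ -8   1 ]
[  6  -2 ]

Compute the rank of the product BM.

2

First compute BM:
[[-74,  -2],
 [ 36,  -2],
 [-82,   4]]
Now row reduce the product.
R2 ← R2 + (18/37)·R1: [0, -110/37]
R3 ← R3 − (41/37)·R1: [0, 230/37]
R3 ← R3 + (23/11)·R2: [0, 0]
2 nonzero rows, so rank(BM) = 2.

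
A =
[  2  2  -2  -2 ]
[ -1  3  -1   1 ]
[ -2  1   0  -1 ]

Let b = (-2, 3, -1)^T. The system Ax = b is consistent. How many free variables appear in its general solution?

Row reduce the augmented matrix [A | b].
R2 ← R2 + (1/2)·R1: [0, 4, -2, 0, 2]
R3 ← R3 + R1: [0, 3, -2, -3, -3]
R3 ← R3 − (3/4)·R2: [0, 0, -1/2, -3, -9/2]
The echelon form has 3 nonzero rows, and every pivot lies in the first 4 columns, so rank(A) = rank([A|b]) = 3.
The system is consistent.
Free variables = (unknowns) − (rank) = 4 − 3 = 1.

1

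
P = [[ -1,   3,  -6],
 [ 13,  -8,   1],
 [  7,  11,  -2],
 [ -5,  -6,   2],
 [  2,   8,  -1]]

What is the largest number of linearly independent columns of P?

3

Row reduce to echelon form.
R2 ← R2 + (13)·R1: [0, 31, -77]
R3 ← R3 + (7)·R1: [0, 32, -44]
R4 ← R4 − (5)·R1: [0, -21, 32]
R5 ← R5 + (2)·R1: [0, 14, -13]
R3 ← R3 − (32/31)·R2: [0, 0, 1100/31]
R4 ← R4 + (21/31)·R2: [0, 0, -625/31]
R5 ← R5 − (14/31)·R2: [0, 0, 675/31]
R4 ← R4 + (25/44)·R3: [0, 0, 0]
R5 ← R5 − (27/44)·R3: [0, 0, 0]
Echelon form has 3 nonzero rows, so rank(P) = 3.
The rank gives the maximum number of linearly independent columns: 3.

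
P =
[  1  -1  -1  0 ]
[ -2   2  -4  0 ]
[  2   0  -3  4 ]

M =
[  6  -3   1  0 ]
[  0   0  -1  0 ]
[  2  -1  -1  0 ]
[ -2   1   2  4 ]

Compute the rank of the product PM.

First compute PM:
[[  4,  -2,   3,   0],
 [-20,  10,   0,   0],
 [ -2,   1,  13,  16]]
Now row reduce the product.
R2 ← R2 + (5)·R1: [0, 0, 15, 0]
R3 ← R3 + (1/2)·R1: [0, 0, 29/2, 16]
R3 ← R3 − (29/30)·R2: [0, 0, 0, 16]
3 nonzero rows, so rank(PM) = 3.

3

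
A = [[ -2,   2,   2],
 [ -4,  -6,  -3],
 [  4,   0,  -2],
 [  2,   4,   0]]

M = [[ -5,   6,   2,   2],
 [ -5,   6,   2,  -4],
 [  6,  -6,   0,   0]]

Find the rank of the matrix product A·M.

3

First compute AM:
[[ 12, -12,   0, -12],
 [ 32, -42, -20,  16],
 [-32,  36,   8,   8],
 [-30,  36,  12, -12]]
Now row reduce the product.
R2 ← R2 − (8/3)·R1: [0, -10, -20, 48]
R3 ← R3 + (8/3)·R1: [0, 4, 8, -24]
R4 ← R4 + (5/2)·R1: [0, 6, 12, -42]
R3 ← R3 + (2/5)·R2: [0, 0, 0, -24/5]
R4 ← R4 + (3/5)·R2: [0, 0, 0, -66/5]
R4 ← R4 − (11/4)·R3: [0, 0, 0, 0]
3 nonzero rows, so rank(AM) = 3.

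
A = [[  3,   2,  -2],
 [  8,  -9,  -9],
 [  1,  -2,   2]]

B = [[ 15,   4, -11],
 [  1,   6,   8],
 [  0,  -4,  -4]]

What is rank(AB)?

3

First compute AB:
[[ 47,  32,  -9],
 [111,  14, -124],
 [ 13, -16, -35]]
Now row reduce the product.
R2 ← R2 − (111/47)·R1: [0, -2894/47, -4829/47]
R3 ← R3 − (13/47)·R1: [0, -1168/47, -1528/47]
R3 ← R3 − (584/1447)·R2: [0, 0, 12960/1447]
3 nonzero rows, so rank(AB) = 3.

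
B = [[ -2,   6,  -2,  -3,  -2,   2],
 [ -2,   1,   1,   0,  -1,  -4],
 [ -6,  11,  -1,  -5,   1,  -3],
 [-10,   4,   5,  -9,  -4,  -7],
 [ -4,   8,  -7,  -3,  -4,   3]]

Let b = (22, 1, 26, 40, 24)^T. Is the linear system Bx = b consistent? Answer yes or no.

Row reduce the augmented matrix [B | b].
R2 ← R2 − R1: [0, -5, 3, 3, 1, -6, -21]
R3 ← R3 − (3)·R1: [0, -7, 5, 4, 7, -9, -40]
R4 ← R4 − (5)·R1: [0, -26, 15, 6, 6, -17, -70]
R5 ← R5 − (2)·R1: [0, -4, -3, 3, 0, -1, -20]
R3 ← R3 − (7/5)·R2: [0, 0, 4/5, -1/5, 28/5, -3/5, -53/5]
R4 ← R4 − (26/5)·R2: [0, 0, -3/5, -48/5, 4/5, 71/5, 196/5]
R5 ← R5 − (4/5)·R2: [0, 0, -27/5, 3/5, -4/5, 19/5, -16/5]
R4 ← R4 + (3/4)·R3: [0, 0, 0, -39/4, 5, 55/4, 125/4]
R5 ← R5 + (27/4)·R3: [0, 0, 0, -3/4, 37, -1/4, -299/4]
R5 ← R5 − (1/13)·R4: [0, 0, 0, 0, 476/13, -17/13, -1003/13]
The echelon form has 5 nonzero rows, and every pivot lies in the first 6 columns, so rank(B) = rank([B|b]) = 5.
The system is consistent.

yes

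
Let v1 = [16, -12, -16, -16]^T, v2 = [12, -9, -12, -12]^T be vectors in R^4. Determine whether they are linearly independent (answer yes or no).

no

Form the matrix with these vectors as rows and row reduce.
R2 ← R2 − (3/4)·R1: [0, 0, 0, 0]
1 nonzero row, so the 2 vectors span a space of dimension 1.
Since 1 < 2, the vectors are linearly dependent.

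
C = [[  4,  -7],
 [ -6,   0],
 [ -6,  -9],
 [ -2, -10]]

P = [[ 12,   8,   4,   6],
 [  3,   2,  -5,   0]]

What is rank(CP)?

First compute CP:
[[ 27,  18,  51,  24],
 [-72, -48, -24, -36],
 [-99, -66,  21, -36],
 [-54, -36,  42, -12]]
Now row reduce the product.
R2 ← R2 + (8/3)·R1: [0, 0, 112, 28]
R3 ← R3 + (11/3)·R1: [0, 0, 208, 52]
R4 ← R4 + (2)·R1: [0, 0, 144, 36]
R3 ← R3 − (13/7)·R2: [0, 0, 0, 0]
R4 ← R4 − (9/7)·R2: [0, 0, 0, 0]
2 nonzero rows, so rank(CP) = 2.

2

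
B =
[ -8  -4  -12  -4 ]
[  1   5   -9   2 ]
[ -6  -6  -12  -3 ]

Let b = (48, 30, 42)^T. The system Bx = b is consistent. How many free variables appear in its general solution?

1

Row reduce the augmented matrix [B | b].
R2 ← R2 + (1/8)·R1: [0, 9/2, -21/2, 3/2, 36]
R3 ← R3 − (3/4)·R1: [0, -3, -3, 0, 6]
R3 ← R3 + (2/3)·R2: [0, 0, -10, 1, 30]
The echelon form has 3 nonzero rows, and every pivot lies in the first 4 columns, so rank(B) = rank([B|b]) = 3.
The system is consistent.
Free variables = (unknowns) − (rank) = 4 − 3 = 1.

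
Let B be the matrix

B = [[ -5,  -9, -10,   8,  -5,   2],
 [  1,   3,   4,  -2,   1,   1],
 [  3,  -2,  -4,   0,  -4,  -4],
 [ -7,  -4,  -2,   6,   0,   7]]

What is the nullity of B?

Row reduce to echelon form.
R2 ← R2 + (1/5)·R1: [0, 6/5, 2, -2/5, 0, 7/5]
R3 ← R3 + (3/5)·R1: [0, -37/5, -10, 24/5, -7, -14/5]
R4 ← R4 − (7/5)·R1: [0, 43/5, 12, -26/5, 7, 21/5]
R3 ← R3 + (37/6)·R2: [0, 0, 7/3, 7/3, -7, 35/6]
R4 ← R4 − (43/6)·R2: [0, 0, -7/3, -7/3, 7, -35/6]
R4 ← R4 + R3: [0, 0, 0, 0, 0, 0]
3 nonzero rows, so rank(B) = 3.
B has 6 columns; by rank–nullity, nullity = 6 − 3 = 3.

3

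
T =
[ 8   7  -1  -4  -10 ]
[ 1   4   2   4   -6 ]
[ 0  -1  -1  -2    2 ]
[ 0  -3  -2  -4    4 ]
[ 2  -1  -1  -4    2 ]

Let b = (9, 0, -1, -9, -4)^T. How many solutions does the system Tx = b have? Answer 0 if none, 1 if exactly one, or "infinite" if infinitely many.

Row reduce the augmented matrix [T | b].
R2 ← R2 − (1/8)·R1: [0, 25/8, 17/8, 9/2, -19/4, -9/8]
R5 ← R5 − (1/4)·R1: [0, -11/4, -3/4, -3, 9/2, -25/4]
R3 ← R3 + (8/25)·R2: [0, 0, -8/25, -14/25, 12/25, -34/25]
R4 ← R4 + (24/25)·R2: [0, 0, 1/25, 8/25, -14/25, -252/25]
R5 ← R5 + (22/25)·R2: [0, 0, 28/25, 24/25, 8/25, -181/25]
R4 ← R4 + (1/8)·R3: [0, 0, 0, 1/4, -1/2, -41/4]
R5 ← R5 + (7/2)·R3: [0, 0, 0, -1, 2, -12]
R5 ← R5 + (4)·R4: [0, 0, 0, 0, 0, -53]
The echelon form has 5 nonzero rows; the last pivot sits in the augmented column, so rank(T) = 4 but rank([T|b]) = 5.
Since the ranks differ, the system is inconsistent.
It has no solutions.

0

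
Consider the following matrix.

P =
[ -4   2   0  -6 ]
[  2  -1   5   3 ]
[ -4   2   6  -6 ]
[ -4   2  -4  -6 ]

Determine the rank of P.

2

Row reduce to echelon form.
R2 ← R2 + (1/2)·R1: [0, 0, 5, 0]
R3 ← R3 − R1: [0, 0, 6, 0]
R4 ← R4 − R1: [0, 0, -4, 0]
R3 ← R3 − (6/5)·R2: [0, 0, 0, 0]
R4 ← R4 + (4/5)·R2: [0, 0, 0, 0]
Echelon form has 2 nonzero rows, so rank(P) = 2.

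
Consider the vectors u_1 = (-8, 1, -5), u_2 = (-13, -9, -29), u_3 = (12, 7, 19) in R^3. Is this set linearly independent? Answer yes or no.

Form the matrix with these vectors as rows and row reduce.
R2 ← R2 − (13/8)·R1: [0, -85/8, -167/8]
R3 ← R3 + (3/2)·R1: [0, 17/2, 23/2]
R3 ← R3 + (4/5)·R2: [0, 0, -26/5]
3 nonzero rows, so the 3 vectors span a space of dimension 3.
Since 3 = 3, the vectors are linearly independent.

yes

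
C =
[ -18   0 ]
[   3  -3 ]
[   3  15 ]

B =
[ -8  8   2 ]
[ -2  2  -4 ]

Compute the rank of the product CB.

2

First compute CB:
[[144, -144, -36],
 [-18,  18,  18],
 [-54,  54, -54]]
Now row reduce the product.
R2 ← R2 + (1/8)·R1: [0, 0, 27/2]
R3 ← R3 + (3/8)·R1: [0, 0, -135/2]
R3 ← R3 + (5)·R2: [0, 0, 0]
2 nonzero rows, so rank(CB) = 2.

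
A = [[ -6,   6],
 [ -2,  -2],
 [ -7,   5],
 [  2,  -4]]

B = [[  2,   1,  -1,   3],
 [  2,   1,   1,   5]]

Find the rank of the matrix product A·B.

First compute AB:
[[  0,   0,  12,  12],
 [ -8,  -4,   0, -16],
 [ -4,  -2,  12,   4],
 [ -4,  -2,  -6, -14]]
Now row reduce the product.
Swap R1 ↔ R2
R3 ← R3 − (1/2)·R1: [0, 0, 12, 12]
R4 ← R4 − (1/2)·R1: [0, 0, -6, -6]
R3 ← R3 − R2: [0, 0, 0, 0]
R4 ← R4 + (1/2)·R2: [0, 0, 0, 0]
2 nonzero rows, so rank(AB) = 2.

2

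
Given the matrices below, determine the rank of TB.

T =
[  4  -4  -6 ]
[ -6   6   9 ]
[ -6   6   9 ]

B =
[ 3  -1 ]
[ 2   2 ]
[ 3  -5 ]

First compute TB:
[[-14,  18],
 [ 21, -27],
 [ 21, -27]]
Now row reduce the product.
R2 ← R2 + (3/2)·R1: [0, 0]
R3 ← R3 + (3/2)·R1: [0, 0]
1 nonzero row, so rank(TB) = 1.

1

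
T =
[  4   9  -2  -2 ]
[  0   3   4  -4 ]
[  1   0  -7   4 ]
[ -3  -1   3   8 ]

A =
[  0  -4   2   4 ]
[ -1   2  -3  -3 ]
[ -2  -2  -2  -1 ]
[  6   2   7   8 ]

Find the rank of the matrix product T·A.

First compute TA:
[[-17,   2, -29, -25],
 [-35, -10, -45, -45],
 [ 38,  18,  44,  43],
 [ 43,  20,  47,  52]]
Now row reduce the product.
R2 ← R2 − (35/17)·R1: [0, -240/17, 250/17, 110/17]
R3 ← R3 + (38/17)·R1: [0, 382/17, -354/17, -219/17]
R4 ← R4 + (43/17)·R1: [0, 426/17, -448/17, -191/17]
R3 ← R3 + (191/120)·R2: [0, 0, 31/12, -31/12]
R4 ← R4 + (71/40)·R2: [0, 0, -1/4, 1/4]
R4 ← R4 + (3/31)·R3: [0, 0, 0, 0]
3 nonzero rows, so rank(TA) = 3.

3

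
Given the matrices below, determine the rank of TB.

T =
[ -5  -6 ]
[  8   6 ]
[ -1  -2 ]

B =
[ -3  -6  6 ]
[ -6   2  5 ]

2

First compute TB:
[[ 51,  18, -60],
 [-60, -36,  78],
 [ 15,   2, -16]]
Now row reduce the product.
R2 ← R2 + (20/17)·R1: [0, -252/17, 126/17]
R3 ← R3 − (5/17)·R1: [0, -56/17, 28/17]
R3 ← R3 − (2/9)·R2: [0, 0, 0]
2 nonzero rows, so rank(TB) = 2.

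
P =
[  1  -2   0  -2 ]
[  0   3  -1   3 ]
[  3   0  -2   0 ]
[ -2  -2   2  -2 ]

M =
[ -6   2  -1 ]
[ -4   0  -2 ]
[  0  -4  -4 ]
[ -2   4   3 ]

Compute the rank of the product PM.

First compute PM:
[[  6,  -6,  -3],
 [-18,  16,   7],
 [-18,  14,   5],
 [ 24, -20,  -8]]
Now row reduce the product.
R2 ← R2 + (3)·R1: [0, -2, -2]
R3 ← R3 + (3)·R1: [0, -4, -4]
R4 ← R4 − (4)·R1: [0, 4, 4]
R3 ← R3 − (2)·R2: [0, 0, 0]
R4 ← R4 + (2)·R2: [0, 0, 0]
2 nonzero rows, so rank(PM) = 2.

2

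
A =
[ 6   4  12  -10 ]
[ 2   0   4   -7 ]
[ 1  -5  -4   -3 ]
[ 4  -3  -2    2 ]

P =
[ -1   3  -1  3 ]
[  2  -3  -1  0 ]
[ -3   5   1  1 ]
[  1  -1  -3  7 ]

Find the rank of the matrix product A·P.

3

First compute AP:
[[-44,  76,  32, -40],
 [-21,  33,  23, -39],
 [ -2,   1,   9, -22],
 [ -2,   9,  -9,  24]]
Now row reduce the product.
R2 ← R2 − (21/44)·R1: [0, -36/11, 85/11, -219/11]
R3 ← R3 − (1/22)·R1: [0, -27/11, 83/11, -222/11]
R4 ← R4 − (1/22)·R1: [0, 61/11, -115/11, 284/11]
R3 ← R3 − (3/4)·R2: [0, 0, 7/4, -21/4]
R4 ← R4 + (61/36)·R2: [0, 0, 95/36, -95/12]
R4 ← R4 − (95/63)·R3: [0, 0, 0, 0]
3 nonzero rows, so rank(AP) = 3.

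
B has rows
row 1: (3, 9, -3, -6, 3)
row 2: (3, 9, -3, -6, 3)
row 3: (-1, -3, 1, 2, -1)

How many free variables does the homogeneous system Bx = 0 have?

4

Row reduce to echelon form.
R2 ← R2 − R1: [0, 0, 0, 0, 0]
R3 ← R3 + (1/3)·R1: [0, 0, 0, 0, 0]
1 nonzero row, so rank(B) = 1.
B has 5 columns; by rank–nullity, nullity = 5 − 1 = 4.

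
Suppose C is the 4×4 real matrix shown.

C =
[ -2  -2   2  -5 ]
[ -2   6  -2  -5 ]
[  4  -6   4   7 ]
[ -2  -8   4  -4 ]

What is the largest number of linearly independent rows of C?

3

Row reduce to echelon form.
R2 ← R2 − R1: [0, 8, -4, 0]
R3 ← R3 + (2)·R1: [0, -10, 8, -3]
R4 ← R4 − R1: [0, -6, 2, 1]
R3 ← R3 + (5/4)·R2: [0, 0, 3, -3]
R4 ← R4 + (3/4)·R2: [0, 0, -1, 1]
R4 ← R4 + (1/3)·R3: [0, 0, 0, 0]
Echelon form has 3 nonzero rows, so rank(C) = 3.
The rank gives the maximum number of linearly independent rows: 3.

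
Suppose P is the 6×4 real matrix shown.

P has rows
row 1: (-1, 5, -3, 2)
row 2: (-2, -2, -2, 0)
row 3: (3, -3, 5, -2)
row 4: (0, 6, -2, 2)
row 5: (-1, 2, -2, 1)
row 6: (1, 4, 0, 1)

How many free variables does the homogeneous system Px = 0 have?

2

Row reduce to echelon form.
R2 ← R2 − (2)·R1: [0, -12, 4, -4]
R3 ← R3 + (3)·R1: [0, 12, -4, 4]
R5 ← R5 − R1: [0, -3, 1, -1]
R6 ← R6 + R1: [0, 9, -3, 3]
R3 ← R3 + R2: [0, 0, 0, 0]
R4 ← R4 + (1/2)·R2: [0, 0, 0, 0]
R5 ← R5 − (1/4)·R2: [0, 0, 0, 0]
R6 ← R6 + (3/4)·R2: [0, 0, 0, 0]
2 nonzero rows, so rank(P) = 2.
P has 4 columns; by rank–nullity, nullity = 4 − 2 = 2.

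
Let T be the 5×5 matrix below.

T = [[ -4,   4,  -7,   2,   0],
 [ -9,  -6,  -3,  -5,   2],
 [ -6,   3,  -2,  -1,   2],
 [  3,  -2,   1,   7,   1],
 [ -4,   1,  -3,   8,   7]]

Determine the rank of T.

5

Row reduce to echelon form.
R2 ← R2 − (9/4)·R1: [0, -15, 51/4, -19/2, 2]
R3 ← R3 − (3/2)·R1: [0, -3, 17/2, -4, 2]
R4 ← R4 + (3/4)·R1: [0, 1, -17/4, 17/2, 1]
R5 ← R5 − R1: [0, -3, 4, 6, 7]
R3 ← R3 − (1/5)·R2: [0, 0, 119/20, -21/10, 8/5]
R4 ← R4 + (1/15)·R2: [0, 0, -17/5, 118/15, 17/15]
R5 ← R5 − (1/5)·R2: [0, 0, 29/20, 79/10, 33/5]
R4 ← R4 + (4/7)·R3: [0, 0, 0, 20/3, 43/21]
R5 ← R5 − (29/119)·R3: [0, 0, 0, 143/17, 739/119]
R5 ← R5 − (429/340)·R4: [0, 0, 0, 0, 1233/340]
Echelon form has 5 nonzero rows, so rank(T) = 5.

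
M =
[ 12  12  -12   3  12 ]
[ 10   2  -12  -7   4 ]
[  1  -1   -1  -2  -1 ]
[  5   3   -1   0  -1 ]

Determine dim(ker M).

Row reduce to echelon form.
R2 ← R2 − (5/6)·R1: [0, -8, -2, -19/2, -6]
R3 ← R3 − (1/12)·R1: [0, -2, 0, -9/4, -2]
R4 ← R4 − (5/12)·R1: [0, -2, 4, -5/4, -6]
R3 ← R3 − (1/4)·R2: [0, 0, 1/2, 1/8, -1/2]
R4 ← R4 − (1/4)·R2: [0, 0, 9/2, 9/8, -9/2]
R4 ← R4 − (9)·R3: [0, 0, 0, 0, 0]
3 nonzero rows, so rank(M) = 3.
M has 5 columns; by rank–nullity, nullity = 5 − 3 = 2.

2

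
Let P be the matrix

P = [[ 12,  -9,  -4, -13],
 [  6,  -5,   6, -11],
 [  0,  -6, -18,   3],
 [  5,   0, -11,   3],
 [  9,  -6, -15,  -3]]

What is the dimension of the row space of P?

3

Row reduce to echelon form.
R2 ← R2 − (1/2)·R1: [0, -1/2, 8, -9/2]
R4 ← R4 − (5/12)·R1: [0, 15/4, -28/3, 101/12]
R5 ← R5 − (3/4)·R1: [0, 3/4, -12, 27/4]
R3 ← R3 − (12)·R2: [0, 0, -114, 57]
R4 ← R4 + (15/2)·R2: [0, 0, 152/3, -76/3]
R5 ← R5 + (3/2)·R2: [0, 0, 0, 0]
R4 ← R4 + (4/9)·R3: [0, 0, 0, 0]
Echelon form has 3 nonzero rows, so rank(P) = 3.
The row space has dimension equal to the rank: 3.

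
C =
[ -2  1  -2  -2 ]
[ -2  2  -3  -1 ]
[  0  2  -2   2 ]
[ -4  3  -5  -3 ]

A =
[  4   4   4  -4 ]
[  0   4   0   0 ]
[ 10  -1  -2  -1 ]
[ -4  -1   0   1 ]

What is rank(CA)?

2

First compute CA:
[[-20,   0,  -4,   8],
 [-34,   4,  -2,  10],
 [-28,   8,   4,   4],
 [-54,   4,  -6,  18]]
Now row reduce the product.
R2 ← R2 − (17/10)·R1: [0, 4, 24/5, -18/5]
R3 ← R3 − (7/5)·R1: [0, 8, 48/5, -36/5]
R4 ← R4 − (27/10)·R1: [0, 4, 24/5, -18/5]
R3 ← R3 − (2)·R2: [0, 0, 0, 0]
R4 ← R4 − R2: [0, 0, 0, 0]
2 nonzero rows, so rank(CA) = 2.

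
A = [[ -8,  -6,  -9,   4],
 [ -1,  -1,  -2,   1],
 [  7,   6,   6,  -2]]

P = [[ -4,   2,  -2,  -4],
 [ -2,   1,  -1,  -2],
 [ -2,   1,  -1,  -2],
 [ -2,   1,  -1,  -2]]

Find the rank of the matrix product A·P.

1

First compute AP:
[[ 54, -27,  27,  54],
 [  8,  -4,   4,   8],
 [-48,  24, -24, -48]]
Now row reduce the product.
R2 ← R2 − (4/27)·R1: [0, 0, 0, 0]
R3 ← R3 + (8/9)·R1: [0, 0, 0, 0]
1 nonzero row, so rank(AP) = 1.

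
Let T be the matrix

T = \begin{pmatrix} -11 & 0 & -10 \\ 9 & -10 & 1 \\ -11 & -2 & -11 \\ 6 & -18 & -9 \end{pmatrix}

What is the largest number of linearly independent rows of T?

3

Row reduce to echelon form.
R2 ← R2 + (9/11)·R1: [0, -10, -79/11]
R3 ← R3 − R1: [0, -2, -1]
R4 ← R4 + (6/11)·R1: [0, -18, -159/11]
R3 ← R3 − (1/5)·R2: [0, 0, 24/55]
R4 ← R4 − (9/5)·R2: [0, 0, -84/55]
R4 ← R4 + (7/2)·R3: [0, 0, 0]
Echelon form has 3 nonzero rows, so rank(T) = 3.
The rank gives the maximum number of linearly independent rows: 3.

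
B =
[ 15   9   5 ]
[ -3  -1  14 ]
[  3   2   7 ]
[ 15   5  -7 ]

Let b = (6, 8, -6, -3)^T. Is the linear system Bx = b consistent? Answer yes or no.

Row reduce the augmented matrix [B | b].
R2 ← R2 + (1/5)·R1: [0, 4/5, 15, 46/5]
R3 ← R3 − (1/5)·R1: [0, 1/5, 6, -36/5]
R4 ← R4 − R1: [0, -4, -12, -9]
R3 ← R3 − (1/4)·R2: [0, 0, 9/4, -19/2]
R4 ← R4 + (5)·R2: [0, 0, 63, 37]
R4 ← R4 − (28)·R3: [0, 0, 0, 303]
The echelon form has 4 nonzero rows; the last pivot sits in the augmented column, so rank(B) = 3 but rank([B|b]) = 4.
Since the ranks differ, the system is inconsistent.

no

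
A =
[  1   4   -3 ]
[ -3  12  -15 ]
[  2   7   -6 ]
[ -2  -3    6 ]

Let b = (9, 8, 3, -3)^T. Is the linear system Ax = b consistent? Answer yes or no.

Row reduce the augmented matrix [A | b].
R2 ← R2 + (3)·R1: [0, 24, -24, 35]
R3 ← R3 − (2)·R1: [0, -1, 0, -15]
R4 ← R4 + (2)·R1: [0, 5, 0, 15]
R3 ← R3 + (1/24)·R2: [0, 0, -1, -325/24]
R4 ← R4 − (5/24)·R2: [0, 0, 5, 185/24]
R4 ← R4 + (5)·R3: [0, 0, 0, -60]
The echelon form has 4 nonzero rows; the last pivot sits in the augmented column, so rank(A) = 3 but rank([A|b]) = 4.
Since the ranks differ, the system is inconsistent.

no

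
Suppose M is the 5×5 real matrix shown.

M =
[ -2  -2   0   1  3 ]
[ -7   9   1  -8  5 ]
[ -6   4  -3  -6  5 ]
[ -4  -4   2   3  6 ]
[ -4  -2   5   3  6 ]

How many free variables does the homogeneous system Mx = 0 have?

1

Row reduce to echelon form.
R2 ← R2 − (7/2)·R1: [0, 16, 1, -23/2, -11/2]
R3 ← R3 − (3)·R1: [0, 10, -3, -9, -4]
R4 ← R4 − (2)·R1: [0, 0, 2, 1, 0]
R5 ← R5 − (2)·R1: [0, 2, 5, 1, 0]
R3 ← R3 − (5/8)·R2: [0, 0, -29/8, -29/16, -9/16]
R5 ← R5 − (1/8)·R2: [0, 0, 39/8, 39/16, 11/16]
R4 ← R4 + (16/29)·R3: [0, 0, 0, 0, -9/29]
R5 ← R5 + (39/29)·R3: [0, 0, 0, 0, -2/29]
R5 ← R5 − (2/9)·R4: [0, 0, 0, 0, 0]
4 nonzero rows, so rank(M) = 4.
M has 5 columns; by rank–nullity, nullity = 5 − 4 = 1.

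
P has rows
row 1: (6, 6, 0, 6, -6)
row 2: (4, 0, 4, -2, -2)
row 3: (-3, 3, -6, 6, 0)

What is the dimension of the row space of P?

2

Row reduce to echelon form.
R2 ← R2 − (2/3)·R1: [0, -4, 4, -6, 2]
R3 ← R3 + (1/2)·R1: [0, 6, -6, 9, -3]
R3 ← R3 + (3/2)·R2: [0, 0, 0, 0, 0]
Echelon form has 2 nonzero rows, so rank(P) = 2.
The row space has dimension equal to the rank: 2.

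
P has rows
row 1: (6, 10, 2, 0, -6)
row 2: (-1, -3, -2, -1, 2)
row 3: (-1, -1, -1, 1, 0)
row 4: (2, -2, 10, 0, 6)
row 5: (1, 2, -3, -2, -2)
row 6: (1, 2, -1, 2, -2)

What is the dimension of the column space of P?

Row reduce to echelon form.
R2 ← R2 + (1/6)·R1: [0, -4/3, -5/3, -1, 1]
R3 ← R3 + (1/6)·R1: [0, 2/3, -2/3, 1, -1]
R4 ← R4 − (1/3)·R1: [0, -16/3, 28/3, 0, 8]
R5 ← R5 − (1/6)·R1: [0, 1/3, -10/3, -2, -1]
R6 ← R6 − (1/6)·R1: [0, 1/3, -4/3, 2, -1]
R3 ← R3 + (1/2)·R2: [0, 0, -3/2, 1/2, -1/2]
R4 ← R4 − (4)·R2: [0, 0, 16, 4, 4]
R5 ← R5 + (1/4)·R2: [0, 0, -15/4, -9/4, -3/4]
R6 ← R6 + (1/4)·R2: [0, 0, -7/4, 7/4, -3/4]
R4 ← R4 + (32/3)·R3: [0, 0, 0, 28/3, -4/3]
R5 ← R5 − (5/2)·R3: [0, 0, 0, -7/2, 1/2]
R6 ← R6 − (7/6)·R3: [0, 0, 0, 7/6, -1/6]
R5 ← R5 + (3/8)·R4: [0, 0, 0, 0, 0]
R6 ← R6 − (1/8)·R4: [0, 0, 0, 0, 0]
Echelon form has 4 nonzero rows, so rank(P) = 4.
The column space has dimension equal to the rank: 4.

4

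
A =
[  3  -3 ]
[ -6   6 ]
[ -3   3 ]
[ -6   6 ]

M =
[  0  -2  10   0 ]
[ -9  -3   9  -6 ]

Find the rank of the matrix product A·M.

1

First compute AM:
[[ 27,   3,   3,  18],
 [-54,  -6,  -6, -36],
 [-27,  -3,  -3, -18],
 [-54,  -6,  -6, -36]]
Now row reduce the product.
R2 ← R2 + (2)·R1: [0, 0, 0, 0]
R3 ← R3 + R1: [0, 0, 0, 0]
R4 ← R4 + (2)·R1: [0, 0, 0, 0]
1 nonzero row, so rank(AM) = 1.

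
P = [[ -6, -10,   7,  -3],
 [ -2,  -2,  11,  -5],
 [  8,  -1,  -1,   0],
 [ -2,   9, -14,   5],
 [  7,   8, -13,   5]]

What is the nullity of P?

0

Row reduce to echelon form.
R2 ← R2 − (1/3)·R1: [0, 4/3, 26/3, -4]
R3 ← R3 + (4/3)·R1: [0, -43/3, 25/3, -4]
R4 ← R4 − (1/3)·R1: [0, 37/3, -49/3, 6]
R5 ← R5 + (7/6)·R1: [0, -11/3, -29/6, 3/2]
R3 ← R3 + (43/4)·R2: [0, 0, 203/2, -47]
R4 ← R4 − (37/4)·R2: [0, 0, -193/2, 43]
R5 ← R5 + (11/4)·R2: [0, 0, 19, -19/2]
R4 ← R4 + (193/203)·R3: [0, 0, 0, -342/203]
R5 ← R5 − (38/203)·R3: [0, 0, 0, -285/406]
R5 ← R5 − (5/12)·R4: [0, 0, 0, 0]
4 nonzero rows, so rank(P) = 4.
P has 4 columns; by rank–nullity, nullity = 4 − 4 = 0.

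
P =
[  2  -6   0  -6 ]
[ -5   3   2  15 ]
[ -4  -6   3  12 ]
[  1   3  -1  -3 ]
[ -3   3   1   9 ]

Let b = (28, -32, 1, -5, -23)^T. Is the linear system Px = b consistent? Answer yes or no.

Row reduce the augmented matrix [P | b].
R2 ← R2 + (5/2)·R1: [0, -12, 2, 0, 38]
R3 ← R3 + (2)·R1: [0, -18, 3, 0, 57]
R4 ← R4 − (1/2)·R1: [0, 6, -1, 0, -19]
R5 ← R5 + (3/2)·R1: [0, -6, 1, 0, 19]
R3 ← R3 − (3/2)·R2: [0, 0, 0, 0, 0]
R4 ← R4 + (1/2)·R2: [0, 0, 0, 0, 0]
R5 ← R5 − (1/2)·R2: [0, 0, 0, 0, 0]
The echelon form has 2 nonzero rows, and every pivot lies in the first 4 columns, so rank(P) = rank([P|b]) = 2.
The system is consistent.

yes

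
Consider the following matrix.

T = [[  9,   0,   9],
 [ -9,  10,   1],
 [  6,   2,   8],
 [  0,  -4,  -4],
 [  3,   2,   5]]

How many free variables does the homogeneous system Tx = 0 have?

Row reduce to echelon form.
R2 ← R2 + R1: [0, 10, 10]
R3 ← R3 − (2/3)·R1: [0, 2, 2]
R5 ← R5 − (1/3)·R1: [0, 2, 2]
R3 ← R3 − (1/5)·R2: [0, 0, 0]
R4 ← R4 + (2/5)·R2: [0, 0, 0]
R5 ← R5 − (1/5)·R2: [0, 0, 0]
2 nonzero rows, so rank(T) = 2.
T has 3 columns; by rank–nullity, nullity = 3 − 2 = 1.

1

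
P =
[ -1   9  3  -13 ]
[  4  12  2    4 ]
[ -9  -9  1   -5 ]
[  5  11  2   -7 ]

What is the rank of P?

Row reduce to echelon form.
R2 ← R2 + (4)·R1: [0, 48, 14, -48]
R3 ← R3 − (9)·R1: [0, -90, -26, 112]
R4 ← R4 + (5)·R1: [0, 56, 17, -72]
R3 ← R3 + (15/8)·R2: [0, 0, 1/4, 22]
R4 ← R4 − (7/6)·R2: [0, 0, 2/3, -16]
R4 ← R4 − (8/3)·R3: [0, 0, 0, -224/3]
Echelon form has 4 nonzero rows, so rank(P) = 4.

4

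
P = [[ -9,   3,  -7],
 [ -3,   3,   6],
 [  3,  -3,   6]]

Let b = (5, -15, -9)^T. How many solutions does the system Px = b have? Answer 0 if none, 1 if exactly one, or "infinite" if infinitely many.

1

Row reduce the augmented matrix [P | b].
R2 ← R2 − (1/3)·R1: [0, 2, 25/3, -50/3]
R3 ← R3 + (1/3)·R1: [0, -2, 11/3, -22/3]
R3 ← R3 + R2: [0, 0, 12, -24]
The echelon form has 3 nonzero rows, and every pivot lies in the first 3 columns, so rank(P) = rank([P|b]) = 3.
The system is consistent.
rank = 3 = number of unknowns, so the solution is unique.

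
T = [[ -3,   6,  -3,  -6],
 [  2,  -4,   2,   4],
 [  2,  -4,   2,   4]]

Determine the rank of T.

Row reduce to echelon form.
R2 ← R2 + (2/3)·R1: [0, 0, 0, 0]
R3 ← R3 + (2/3)·R1: [0, 0, 0, 0]
Echelon form has 1 nonzero row, so rank(T) = 1.

1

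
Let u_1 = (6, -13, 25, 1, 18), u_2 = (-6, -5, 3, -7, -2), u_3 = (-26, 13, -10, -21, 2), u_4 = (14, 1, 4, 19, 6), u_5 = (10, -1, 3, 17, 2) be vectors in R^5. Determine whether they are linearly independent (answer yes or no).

no

Form the matrix with these vectors as rows and row reduce.
R2 ← R2 + R1: [0, -18, 28, -6, 16]
R3 ← R3 + (13/3)·R1: [0, -130/3, 295/3, -50/3, 80]
R4 ← R4 − (7/3)·R1: [0, 94/3, -163/3, 50/3, -36]
R5 ← R5 − (5/3)·R1: [0, 62/3, -116/3, 46/3, -28]
R3 ← R3 − (65/27)·R2: [0, 0, 835/27, -20/9, 1120/27]
R4 ← R4 + (47/27)·R2: [0, 0, -151/27, 56/9, -220/27]
R5 ← R5 + (31/27)·R2: [0, 0, -176/27, 76/9, -260/27]
R4 ← R4 + (151/835)·R3: [0, 0, 0, 972/167, -108/167]
R5 ← R5 + (176/835)·R3: [0, 0, 0, 1332/167, -148/167]
R5 ← R5 − (37/27)·R4: [0, 0, 0, 0, 0]
4 nonzero rows, so the 5 vectors span a space of dimension 4.
Since 4 < 5, the vectors are linearly dependent.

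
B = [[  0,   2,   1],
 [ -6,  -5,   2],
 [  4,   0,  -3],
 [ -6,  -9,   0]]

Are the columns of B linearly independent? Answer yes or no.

Row reduce B to echelon form.
Swap R1 ↔ R2
R3 ← R3 + (2/3)·R1: [0, -10/3, -5/3]
R4 ← R4 − R1: [0, -4, -2]
R3 ← R3 + (5/3)·R2: [0, 0, 0]
R4 ← R4 + (2)·R2: [0, 0, 0]
2 pivots among 3 columns.
Only 2 < 3 pivot columns, so the columns are linearly dependent.

no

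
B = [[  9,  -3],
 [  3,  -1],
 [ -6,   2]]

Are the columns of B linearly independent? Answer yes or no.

Row reduce B to echelon form.
R2 ← R2 − (1/3)·R1: [0, 0]
R3 ← R3 + (2/3)·R1: [0, 0]
1 pivot among 2 columns.
Only 1 < 2 pivot columns, so the columns are linearly dependent.

no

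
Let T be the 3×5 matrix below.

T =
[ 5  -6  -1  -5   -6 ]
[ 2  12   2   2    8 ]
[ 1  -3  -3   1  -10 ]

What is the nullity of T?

2

Row reduce to echelon form.
R2 ← R2 − (2/5)·R1: [0, 72/5, 12/5, 4, 52/5]
R3 ← R3 − (1/5)·R1: [0, -9/5, -14/5, 2, -44/5]
R3 ← R3 + (1/8)·R2: [0, 0, -5/2, 5/2, -15/2]
3 nonzero rows, so rank(T) = 3.
T has 5 columns; by rank–nullity, nullity = 5 − 3 = 2.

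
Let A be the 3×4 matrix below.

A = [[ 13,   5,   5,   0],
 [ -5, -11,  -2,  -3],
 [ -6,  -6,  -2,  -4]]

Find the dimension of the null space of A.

Row reduce to echelon form.
R2 ← R2 + (5/13)·R1: [0, -118/13, -1/13, -3]
R3 ← R3 + (6/13)·R1: [0, -48/13, 4/13, -4]
R3 ← R3 − (24/59)·R2: [0, 0, 20/59, -164/59]
3 nonzero rows, so rank(A) = 3.
A has 4 columns; by rank–nullity, nullity = 4 − 3 = 1.

1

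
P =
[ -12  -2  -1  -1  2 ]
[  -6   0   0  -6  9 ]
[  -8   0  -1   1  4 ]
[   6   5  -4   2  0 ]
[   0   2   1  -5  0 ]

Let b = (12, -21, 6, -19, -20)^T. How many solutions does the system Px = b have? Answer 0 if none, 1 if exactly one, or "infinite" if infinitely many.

Row reduce the augmented matrix [P | b].
R2 ← R2 − (1/2)·R1: [0, 1, 1/2, -11/2, 8, -27]
R3 ← R3 − (2/3)·R1: [0, 4/3, -1/3, 5/3, 8/3, -2]
R4 ← R4 + (1/2)·R1: [0, 4, -9/2, 3/2, 1, -13]
R3 ← R3 − (4/3)·R2: [0, 0, -1, 9, -8, 34]
R4 ← R4 − (4)·R2: [0, 0, -13/2, 47/2, -31, 95]
R5 ← R5 − (2)·R2: [0, 0, 0, 6, -16, 34]
R4 ← R4 − (13/2)·R3: [0, 0, 0, -35, 21, -126]
R5 ← R5 + (6/35)·R4: [0, 0, 0, 0, -62/5, 62/5]
The echelon form has 5 nonzero rows, and every pivot lies in the first 5 columns, so rank(P) = rank([P|b]) = 5.
The system is consistent.
rank = 5 = number of unknowns, so the solution is unique.

1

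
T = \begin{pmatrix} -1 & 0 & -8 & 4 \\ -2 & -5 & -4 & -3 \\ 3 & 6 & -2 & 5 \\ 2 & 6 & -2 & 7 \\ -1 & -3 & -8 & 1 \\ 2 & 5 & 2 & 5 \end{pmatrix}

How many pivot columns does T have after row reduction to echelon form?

Row reduce to echelon form.
R2 ← R2 − (2)·R1: [0, -5, 12, -11]
R3 ← R3 + (3)·R1: [0, 6, -26, 17]
R4 ← R4 + (2)·R1: [0, 6, -18, 15]
R5 ← R5 − R1: [0, -3, 0, -3]
R6 ← R6 + (2)·R1: [0, 5, -14, 13]
R3 ← R3 + (6/5)·R2: [0, 0, -58/5, 19/5]
R4 ← R4 + (6/5)·R2: [0, 0, -18/5, 9/5]
R5 ← R5 − (3/5)·R2: [0, 0, -36/5, 18/5]
R6 ← R6 + R2: [0, 0, -2, 2]
R4 ← R4 − (9/29)·R3: [0, 0, 0, 18/29]
R5 ← R5 − (18/29)·R3: [0, 0, 0, 36/29]
R6 ← R6 − (5/29)·R3: [0, 0, 0, 39/29]
R5 ← R5 − (2)·R4: [0, 0, 0, 0]
R6 ← R6 − (13/6)·R4: [0, 0, 0, 0]
Echelon form has 4 nonzero rows, so rank(T) = 4.
Each nonzero row contributes one pivot column: 4 pivot columns.

4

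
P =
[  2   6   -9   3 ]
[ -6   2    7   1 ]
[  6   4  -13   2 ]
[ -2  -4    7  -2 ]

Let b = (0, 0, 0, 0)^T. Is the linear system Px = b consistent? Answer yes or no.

Row reduce the augmented matrix [P | b].
R2 ← R2 + (3)·R1: [0, 20, -20, 10, 0]
R3 ← R3 − (3)·R1: [0, -14, 14, -7, 0]
R4 ← R4 + R1: [0, 2, -2, 1, 0]
R3 ← R3 + (7/10)·R2: [0, 0, 0, 0, 0]
R4 ← R4 − (1/10)·R2: [0, 0, 0, 0, 0]
The echelon form has 2 nonzero rows, and every pivot lies in the first 4 columns, so rank(P) = rank([P|b]) = 2.
The system is consistent.

yes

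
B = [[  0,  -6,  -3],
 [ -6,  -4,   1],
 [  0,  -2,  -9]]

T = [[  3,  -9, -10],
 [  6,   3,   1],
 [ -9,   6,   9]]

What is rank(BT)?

2

First compute BT:
[[ -9, -36, -33],
 [-51,  48,  65],
 [ 69, -60, -83]]
Now row reduce the product.
R2 ← R2 − (17/3)·R1: [0, 252, 252]
R3 ← R3 + (23/3)·R1: [0, -336, -336]
R3 ← R3 + (4/3)·R2: [0, 0, 0]
2 nonzero rows, so rank(BT) = 2.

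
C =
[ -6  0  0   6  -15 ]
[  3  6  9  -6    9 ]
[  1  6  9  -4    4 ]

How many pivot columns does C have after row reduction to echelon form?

Row reduce to echelon form.
R2 ← R2 + (1/2)·R1: [0, 6, 9, -3, 3/2]
R3 ← R3 + (1/6)·R1: [0, 6, 9, -3, 3/2]
R3 ← R3 − R2: [0, 0, 0, 0, 0]
Echelon form has 2 nonzero rows, so rank(C) = 2.
Each nonzero row contributes one pivot column: 2 pivot columns.

2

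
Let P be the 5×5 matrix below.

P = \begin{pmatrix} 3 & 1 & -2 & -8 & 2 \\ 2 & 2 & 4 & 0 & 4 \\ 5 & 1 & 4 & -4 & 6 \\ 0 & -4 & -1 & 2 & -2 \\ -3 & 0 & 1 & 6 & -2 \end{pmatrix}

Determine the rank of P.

3

Row reduce to echelon form.
R2 ← R2 − (2/3)·R1: [0, 4/3, 16/3, 16/3, 8/3]
R3 ← R3 − (5/3)·R1: [0, -2/3, 22/3, 28/3, 8/3]
R5 ← R5 + R1: [0, 1, -1, -2, 0]
R3 ← R3 + (1/2)·R2: [0, 0, 10, 12, 4]
R4 ← R4 + (3)·R2: [0, 0, 15, 18, 6]
R5 ← R5 − (3/4)·R2: [0, 0, -5, -6, -2]
R4 ← R4 − (3/2)·R3: [0, 0, 0, 0, 0]
R5 ← R5 + (1/2)·R3: [0, 0, 0, 0, 0]
Echelon form has 3 nonzero rows, so rank(P) = 3.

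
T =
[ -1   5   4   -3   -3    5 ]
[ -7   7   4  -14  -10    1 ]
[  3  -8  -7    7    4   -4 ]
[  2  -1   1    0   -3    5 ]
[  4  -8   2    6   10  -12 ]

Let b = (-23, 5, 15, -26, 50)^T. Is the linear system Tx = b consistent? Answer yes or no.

yes

Row reduce the augmented matrix [T | b].
R2 ← R2 − (7)·R1: [0, -28, -24, 7, 11, -34, 166]
R3 ← R3 + (3)·R1: [0, 7, 5, -2, -5, 11, -54]
R4 ← R4 + (2)·R1: [0, 9, 9, -6, -9, 15, -72]
R5 ← R5 + (4)·R1: [0, 12, 18, -6, -2, 8, -42]
R3 ← R3 + (1/4)·R2: [0, 0, -1, -1/4, -9/4, 5/2, -25/2]
R4 ← R4 + (9/28)·R2: [0, 0, 9/7, -15/4, -153/28, 57/14, -261/14]
R5 ← R5 + (3/7)·R2: [0, 0, 54/7, -3, 19/7, -46/7, 204/7]
R4 ← R4 + (9/7)·R3: [0, 0, 0, -57/14, -117/14, 51/7, -243/7]
R5 ← R5 + (54/7)·R3: [0, 0, 0, -69/14, -205/14, 89/7, -471/7]
R5 ← R5 − (23/19)·R4: [0, 0, 0, 0, -86/19, 74/19, -480/19]
The echelon form has 5 nonzero rows, and every pivot lies in the first 6 columns, so rank(T) = rank([T|b]) = 5.
The system is consistent.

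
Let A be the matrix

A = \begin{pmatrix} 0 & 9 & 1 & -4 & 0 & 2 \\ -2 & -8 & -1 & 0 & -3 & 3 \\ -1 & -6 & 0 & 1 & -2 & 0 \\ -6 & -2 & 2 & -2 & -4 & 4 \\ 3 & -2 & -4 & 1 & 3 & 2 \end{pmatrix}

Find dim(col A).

4

Row reduce to echelon form.
Swap R1 ↔ R2
R3 ← R3 − (1/2)·R1: [0, -2, 1/2, 1, -1/2, -3/2]
R4 ← R4 − (3)·R1: [0, 22, 5, -2, 5, -5]
R5 ← R5 + (3/2)·R1: [0, -14, -11/2, 1, -3/2, 13/2]
R3 ← R3 + (2/9)·R2: [0, 0, 13/18, 1/9, -1/2, -19/18]
R4 ← R4 − (22/9)·R2: [0, 0, 23/9, 70/9, 5, -89/9]
R5 ← R5 + (14/9)·R2: [0, 0, -71/18, -47/9, -3/2, 173/18]
R4 ← R4 − (46/13)·R3: [0, 0, 0, 96/13, 88/13, -80/13]
R5 ← R5 + (71/13)·R3: [0, 0, 0, -60/13, -55/13, 50/13]
R5 ← R5 + (5/8)·R4: [0, 0, 0, 0, 0, 0]
Echelon form has 4 nonzero rows, so rank(A) = 4.
The column space has dimension equal to the rank: 4.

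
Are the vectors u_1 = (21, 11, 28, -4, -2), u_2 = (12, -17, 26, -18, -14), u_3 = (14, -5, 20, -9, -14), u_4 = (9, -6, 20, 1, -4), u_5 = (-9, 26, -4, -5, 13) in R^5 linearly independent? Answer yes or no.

yes

Form the matrix with these vectors as rows and row reduce.
R2 ← R2 − (4/7)·R1: [0, -163/7, 10, -110/7, -90/7]
R3 ← R3 − (2/3)·R1: [0, -37/3, 4/3, -19/3, -38/3]
R4 ← R4 − (3/7)·R1: [0, -75/7, 8, 19/7, -22/7]
R5 ← R5 + (3/7)·R1: [0, 215/7, 8, -47/7, 85/7]
R3 ← R3 − (259/489)·R2: [0, 0, -646/163, 973/489, -2864/489]
R4 ← R4 − (75/163)·R2: [0, 0, 554/163, 1621/163, 452/163]
R5 ← R5 + (215/163)·R2: [0, 0, 3454/163, -4473/163, -785/163]
R4 ← R4 + (277/323)·R3: [0, 0, 0, 11290/969, -2180/969]
R5 ← R5 + (1727/323)·R3: [0, 0, 0, -16282/969, -35011/969]
R5 ← R5 + (8141/5645)·R4: [0, 0, 0, 0, -44455/1129]
5 nonzero rows, so the 5 vectors span a space of dimension 5.
Since 5 = 5, the vectors are linearly independent.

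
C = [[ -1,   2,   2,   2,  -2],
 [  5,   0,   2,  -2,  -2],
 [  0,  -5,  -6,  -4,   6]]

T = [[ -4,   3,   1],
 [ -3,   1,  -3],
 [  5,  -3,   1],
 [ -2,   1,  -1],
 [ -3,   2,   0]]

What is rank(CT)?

First compute CT:
[[ 10,  -9,  -7],
 [  0,   3,   9],
 [-25,  21,  13]]
Now row reduce the product.
R3 ← R3 + (5/2)·R1: [0, -3/2, -9/2]
R3 ← R3 + (1/2)·R2: [0, 0, 0]
2 nonzero rows, so rank(CT) = 2.

2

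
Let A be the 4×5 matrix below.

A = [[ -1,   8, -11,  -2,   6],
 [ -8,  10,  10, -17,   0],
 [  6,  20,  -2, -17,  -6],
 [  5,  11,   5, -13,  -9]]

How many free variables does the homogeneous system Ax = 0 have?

Row reduce to echelon form.
R2 ← R2 − (8)·R1: [0, -54, 98, -1, -48]
R3 ← R3 + (6)·R1: [0, 68, -68, -29, 30]
R4 ← R4 + (5)·R1: [0, 51, -50, -23, 21]
R3 ← R3 + (34/27)·R2: [0, 0, 1496/27, -817/27, -274/9]
R4 ← R4 + (17/18)·R2: [0, 0, 383/9, -431/18, -73/3]
R4 ← R4 − (1149/1496)·R3: [0, 0, 0, -1053/1496, -711/748]
4 nonzero rows, so rank(A) = 4.
A has 5 columns; by rank–nullity, nullity = 5 − 4 = 1.

1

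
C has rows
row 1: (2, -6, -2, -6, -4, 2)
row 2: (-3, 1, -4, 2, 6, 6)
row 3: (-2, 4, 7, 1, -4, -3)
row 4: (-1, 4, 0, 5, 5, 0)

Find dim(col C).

4

Row reduce to echelon form.
R2 ← R2 + (3/2)·R1: [0, -8, -7, -7, 0, 9]
R3 ← R3 + R1: [0, -2, 5, -5, -8, -1]
R4 ← R4 + (1/2)·R1: [0, 1, -1, 2, 3, 1]
R3 ← R3 − (1/4)·R2: [0, 0, 27/4, -13/4, -8, -13/4]
R4 ← R4 + (1/8)·R2: [0, 0, -15/8, 9/8, 3, 17/8]
R4 ← R4 + (5/18)·R3: [0, 0, 0, 2/9, 7/9, 11/9]
Echelon form has 4 nonzero rows, so rank(C) = 4.
The column space has dimension equal to the rank: 4.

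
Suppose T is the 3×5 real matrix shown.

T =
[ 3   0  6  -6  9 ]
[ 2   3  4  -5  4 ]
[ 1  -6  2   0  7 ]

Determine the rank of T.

Row reduce to echelon form.
R2 ← R2 − (2/3)·R1: [0, 3, 0, -1, -2]
R3 ← R3 − (1/3)·R1: [0, -6, 0, 2, 4]
R3 ← R3 + (2)·R2: [0, 0, 0, 0, 0]
Echelon form has 2 nonzero rows, so rank(T) = 2.

2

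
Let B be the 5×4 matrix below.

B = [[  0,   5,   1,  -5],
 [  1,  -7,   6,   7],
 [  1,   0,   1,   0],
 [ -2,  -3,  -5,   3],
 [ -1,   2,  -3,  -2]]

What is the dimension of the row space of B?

3

Row reduce to echelon form.
Swap R1 ↔ R2
R3 ← R3 − R1: [0, 7, -5, -7]
R4 ← R4 + (2)·R1: [0, -17, 7, 17]
R5 ← R5 + R1: [0, -5, 3, 5]
R3 ← R3 − (7/5)·R2: [0, 0, -32/5, 0]
R4 ← R4 + (17/5)·R2: [0, 0, 52/5, 0]
R5 ← R5 + R2: [0, 0, 4, 0]
R4 ← R4 + (13/8)·R3: [0, 0, 0, 0]
R5 ← R5 + (5/8)·R3: [0, 0, 0, 0]
Echelon form has 3 nonzero rows, so rank(B) = 3.
The row space has dimension equal to the rank: 3.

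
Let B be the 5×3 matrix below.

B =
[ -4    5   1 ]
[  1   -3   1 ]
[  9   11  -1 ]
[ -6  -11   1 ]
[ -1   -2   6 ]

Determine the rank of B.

3

Row reduce to echelon form.
R2 ← R2 + (1/4)·R1: [0, -7/4, 5/4]
R3 ← R3 + (9/4)·R1: [0, 89/4, 5/4]
R4 ← R4 − (3/2)·R1: [0, -37/2, -1/2]
R5 ← R5 − (1/4)·R1: [0, -13/4, 23/4]
R3 ← R3 + (89/7)·R2: [0, 0, 120/7]
R4 ← R4 − (74/7)·R2: [0, 0, -96/7]
R5 ← R5 − (13/7)·R2: [0, 0, 24/7]
R4 ← R4 + (4/5)·R3: [0, 0, 0]
R5 ← R5 − (1/5)·R3: [0, 0, 0]
Echelon form has 3 nonzero rows, so rank(B) = 3.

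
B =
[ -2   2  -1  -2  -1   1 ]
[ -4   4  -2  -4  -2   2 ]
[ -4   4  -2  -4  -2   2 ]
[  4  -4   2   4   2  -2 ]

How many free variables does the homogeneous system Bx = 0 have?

Row reduce to echelon form.
R2 ← R2 − (2)·R1: [0, 0, 0, 0, 0, 0]
R3 ← R3 − (2)·R1: [0, 0, 0, 0, 0, 0]
R4 ← R4 + (2)·R1: [0, 0, 0, 0, 0, 0]
1 nonzero row, so rank(B) = 1.
B has 6 columns; by rank–nullity, nullity = 6 − 1 = 5.

5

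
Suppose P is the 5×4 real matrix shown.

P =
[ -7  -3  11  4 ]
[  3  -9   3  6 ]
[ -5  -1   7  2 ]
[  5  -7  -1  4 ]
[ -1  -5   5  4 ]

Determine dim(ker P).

2

Row reduce to echelon form.
R2 ← R2 + (3/7)·R1: [0, -72/7, 54/7, 54/7]
R3 ← R3 − (5/7)·R1: [0, 8/7, -6/7, -6/7]
R4 ← R4 + (5/7)·R1: [0, -64/7, 48/7, 48/7]
R5 ← R5 − (1/7)·R1: [0, -32/7, 24/7, 24/7]
R3 ← R3 + (1/9)·R2: [0, 0, 0, 0]
R4 ← R4 − (8/9)·R2: [0, 0, 0, 0]
R5 ← R5 − (4/9)·R2: [0, 0, 0, 0]
2 nonzero rows, so rank(P) = 2.
P has 4 columns; by rank–nullity, nullity = 4 − 2 = 2.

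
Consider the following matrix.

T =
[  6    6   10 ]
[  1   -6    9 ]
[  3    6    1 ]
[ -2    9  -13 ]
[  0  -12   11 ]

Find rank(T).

3

Row reduce to echelon form.
R2 ← R2 − (1/6)·R1: [0, -7, 22/3]
R3 ← R3 − (1/2)·R1: [0, 3, -4]
R4 ← R4 + (1/3)·R1: [0, 11, -29/3]
R3 ← R3 + (3/7)·R2: [0, 0, -6/7]
R4 ← R4 + (11/7)·R2: [0, 0, 13/7]
R5 ← R5 − (12/7)·R2: [0, 0, -11/7]
R4 ← R4 + (13/6)·R3: [0, 0, 0]
R5 ← R5 − (11/6)·R3: [0, 0, 0]
Echelon form has 3 nonzero rows, so rank(T) = 3.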